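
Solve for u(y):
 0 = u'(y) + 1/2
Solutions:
 u(y) = C1 - y/2


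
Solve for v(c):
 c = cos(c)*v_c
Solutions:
 v(c) = C1 + Integral(c/cos(c), c)


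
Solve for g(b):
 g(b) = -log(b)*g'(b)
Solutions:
 g(b) = C1*exp(-li(b))


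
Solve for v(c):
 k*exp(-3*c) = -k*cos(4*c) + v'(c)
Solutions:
 v(c) = C1 + k*sin(4*c)/4 - k*exp(-3*c)/3


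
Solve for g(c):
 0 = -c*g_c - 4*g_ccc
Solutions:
 g(c) = C1 + Integral(C2*airyai(-2^(1/3)*c/2) + C3*airybi(-2^(1/3)*c/2), c)


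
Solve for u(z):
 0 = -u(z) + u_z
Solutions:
 u(z) = C1*exp(z)


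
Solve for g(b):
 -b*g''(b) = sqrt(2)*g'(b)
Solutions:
 g(b) = C1 + C2*b^(1 - sqrt(2))


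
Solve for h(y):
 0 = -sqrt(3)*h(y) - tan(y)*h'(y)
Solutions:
 h(y) = C1/sin(y)^(sqrt(3))


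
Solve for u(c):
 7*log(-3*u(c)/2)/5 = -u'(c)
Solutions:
 5*Integral(1/(log(-_y) - log(2) + log(3)), (_y, u(c)))/7 = C1 - c


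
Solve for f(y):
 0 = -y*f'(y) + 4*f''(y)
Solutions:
 f(y) = C1 + C2*erfi(sqrt(2)*y/4)


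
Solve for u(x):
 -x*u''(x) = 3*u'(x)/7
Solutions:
 u(x) = C1 + C2*x^(4/7)


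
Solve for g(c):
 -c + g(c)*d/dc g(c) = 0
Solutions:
 g(c) = -sqrt(C1 + c^2)
 g(c) = sqrt(C1 + c^2)


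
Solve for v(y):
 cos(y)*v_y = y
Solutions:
 v(y) = C1 + Integral(y/cos(y), y)


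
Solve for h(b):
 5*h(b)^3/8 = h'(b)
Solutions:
 h(b) = -2*sqrt(-1/(C1 + 5*b))
 h(b) = 2*sqrt(-1/(C1 + 5*b))


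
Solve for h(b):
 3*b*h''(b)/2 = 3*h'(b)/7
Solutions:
 h(b) = C1 + C2*b^(9/7)


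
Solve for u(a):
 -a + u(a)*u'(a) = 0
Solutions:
 u(a) = -sqrt(C1 + a^2)
 u(a) = sqrt(C1 + a^2)


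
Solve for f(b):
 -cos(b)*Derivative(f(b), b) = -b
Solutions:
 f(b) = C1 + Integral(b/cos(b), b)


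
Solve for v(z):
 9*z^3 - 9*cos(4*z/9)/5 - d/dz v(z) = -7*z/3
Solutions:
 v(z) = C1 + 9*z^4/4 + 7*z^2/6 - 81*sin(4*z/9)/20


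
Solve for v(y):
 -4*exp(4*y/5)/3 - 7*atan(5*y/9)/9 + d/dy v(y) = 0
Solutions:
 v(y) = C1 + 7*y*atan(5*y/9)/9 + 5*exp(4*y/5)/3 - 7*log(25*y^2 + 81)/10


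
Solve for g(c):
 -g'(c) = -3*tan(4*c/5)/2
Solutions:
 g(c) = C1 - 15*log(cos(4*c/5))/8


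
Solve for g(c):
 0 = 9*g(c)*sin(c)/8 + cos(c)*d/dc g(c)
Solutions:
 g(c) = C1*cos(c)^(9/8)


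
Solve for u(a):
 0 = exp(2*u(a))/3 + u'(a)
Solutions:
 u(a) = log(-sqrt(1/(C1 + a))) - log(2) + log(6)/2
 u(a) = log(1/(C1 + a))/2 - log(2) + log(6)/2


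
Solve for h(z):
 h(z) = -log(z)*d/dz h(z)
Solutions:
 h(z) = C1*exp(-li(z))


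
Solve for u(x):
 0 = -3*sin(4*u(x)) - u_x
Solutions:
 u(x) = -acos((-C1 - exp(24*x))/(C1 - exp(24*x)))/4 + pi/2
 u(x) = acos((-C1 - exp(24*x))/(C1 - exp(24*x)))/4


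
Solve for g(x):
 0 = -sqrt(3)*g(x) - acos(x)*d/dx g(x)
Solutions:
 g(x) = C1*exp(-sqrt(3)*Integral(1/acos(x), x))


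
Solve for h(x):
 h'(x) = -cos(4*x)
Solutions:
 h(x) = C1 - sin(4*x)/4


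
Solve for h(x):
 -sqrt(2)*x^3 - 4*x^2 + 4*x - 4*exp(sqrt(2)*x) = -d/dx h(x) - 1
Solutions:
 h(x) = C1 + sqrt(2)*x^4/4 + 4*x^3/3 - 2*x^2 - x + 2*sqrt(2)*exp(sqrt(2)*x)


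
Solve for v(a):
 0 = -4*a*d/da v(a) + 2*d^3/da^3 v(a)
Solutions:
 v(a) = C1 + Integral(C2*airyai(2^(1/3)*a) + C3*airybi(2^(1/3)*a), a)


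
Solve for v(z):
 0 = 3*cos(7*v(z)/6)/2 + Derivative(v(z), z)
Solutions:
 3*z/2 - 3*log(sin(7*v(z)/6) - 1)/7 + 3*log(sin(7*v(z)/6) + 1)/7 = C1


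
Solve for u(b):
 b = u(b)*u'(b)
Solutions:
 u(b) = -sqrt(C1 + b^2)
 u(b) = sqrt(C1 + b^2)


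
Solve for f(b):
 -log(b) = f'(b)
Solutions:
 f(b) = C1 - b*log(b) + b


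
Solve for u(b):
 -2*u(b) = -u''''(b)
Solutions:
 u(b) = C1*exp(-2^(1/4)*b) + C2*exp(2^(1/4)*b) + C3*sin(2^(1/4)*b) + C4*cos(2^(1/4)*b)


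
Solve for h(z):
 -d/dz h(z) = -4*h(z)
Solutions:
 h(z) = C1*exp(4*z)


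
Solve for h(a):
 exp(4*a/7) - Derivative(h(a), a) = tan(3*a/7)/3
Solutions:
 h(a) = C1 + 7*exp(4*a/7)/4 + 7*log(cos(3*a/7))/9


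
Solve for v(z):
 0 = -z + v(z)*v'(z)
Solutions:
 v(z) = -sqrt(C1 + z^2)
 v(z) = sqrt(C1 + z^2)


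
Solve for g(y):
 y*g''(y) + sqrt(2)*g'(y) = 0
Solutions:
 g(y) = C1 + C2*y^(1 - sqrt(2))


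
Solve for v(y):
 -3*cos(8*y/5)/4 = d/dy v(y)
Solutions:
 v(y) = C1 - 15*sin(8*y/5)/32


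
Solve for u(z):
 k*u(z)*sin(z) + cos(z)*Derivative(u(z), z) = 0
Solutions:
 u(z) = C1*exp(k*log(cos(z)))


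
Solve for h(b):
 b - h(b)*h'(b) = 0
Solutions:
 h(b) = -sqrt(C1 + b^2)
 h(b) = sqrt(C1 + b^2)


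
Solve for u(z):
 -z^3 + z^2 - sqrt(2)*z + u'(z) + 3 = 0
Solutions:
 u(z) = C1 + z^4/4 - z^3/3 + sqrt(2)*z^2/2 - 3*z


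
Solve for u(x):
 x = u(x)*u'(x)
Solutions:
 u(x) = -sqrt(C1 + x^2)
 u(x) = sqrt(C1 + x^2)


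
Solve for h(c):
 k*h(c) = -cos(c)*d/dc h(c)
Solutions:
 h(c) = C1*exp(k*(log(sin(c) - 1) - log(sin(c) + 1))/2)


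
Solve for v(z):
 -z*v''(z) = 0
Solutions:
 v(z) = C1 + C2*z


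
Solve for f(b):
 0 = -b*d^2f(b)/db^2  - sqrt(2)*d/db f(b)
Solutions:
 f(b) = C1 + C2*b^(1 - sqrt(2))


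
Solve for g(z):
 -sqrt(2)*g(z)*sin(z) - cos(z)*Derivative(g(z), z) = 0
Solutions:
 g(z) = C1*cos(z)^(sqrt(2))


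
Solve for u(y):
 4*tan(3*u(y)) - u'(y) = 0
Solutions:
 u(y) = -asin(C1*exp(12*y))/3 + pi/3
 u(y) = asin(C1*exp(12*y))/3


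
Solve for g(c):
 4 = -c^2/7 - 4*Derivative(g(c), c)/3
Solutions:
 g(c) = C1 - c^3/28 - 3*c


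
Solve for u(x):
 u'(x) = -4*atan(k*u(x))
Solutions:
 Integral(1/atan(_y*k), (_y, u(x))) = C1 - 4*x


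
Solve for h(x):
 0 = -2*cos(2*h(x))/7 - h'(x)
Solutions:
 2*x/7 - log(sin(2*h(x)) - 1)/4 + log(sin(2*h(x)) + 1)/4 = C1


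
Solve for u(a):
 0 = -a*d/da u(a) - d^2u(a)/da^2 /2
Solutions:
 u(a) = C1 + C2*erf(a)


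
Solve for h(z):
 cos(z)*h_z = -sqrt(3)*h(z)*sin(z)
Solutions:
 h(z) = C1*cos(z)^(sqrt(3))


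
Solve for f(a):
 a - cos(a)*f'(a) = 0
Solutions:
 f(a) = C1 + Integral(a/cos(a), a)


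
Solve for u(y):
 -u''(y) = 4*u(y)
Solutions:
 u(y) = C1*sin(2*y) + C2*cos(2*y)


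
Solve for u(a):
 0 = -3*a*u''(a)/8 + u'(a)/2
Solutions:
 u(a) = C1 + C2*a^(7/3)


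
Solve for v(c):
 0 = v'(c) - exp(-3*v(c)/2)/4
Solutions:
 v(c) = 2*log(C1 + 3*c/8)/3
 v(c) = 2*log((-3^(1/3) - 3^(5/6)*I)*(C1 + c)^(1/3)/4)
 v(c) = 2*log((-3^(1/3) + 3^(5/6)*I)*(C1 + c)^(1/3)/4)


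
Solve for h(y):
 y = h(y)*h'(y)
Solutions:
 h(y) = -sqrt(C1 + y^2)
 h(y) = sqrt(C1 + y^2)


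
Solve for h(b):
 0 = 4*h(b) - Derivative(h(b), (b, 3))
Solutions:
 h(b) = C3*exp(2^(2/3)*b) + (C1*sin(2^(2/3)*sqrt(3)*b/2) + C2*cos(2^(2/3)*sqrt(3)*b/2))*exp(-2^(2/3)*b/2)


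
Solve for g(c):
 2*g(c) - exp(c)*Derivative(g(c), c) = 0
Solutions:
 g(c) = C1*exp(-2*exp(-c))


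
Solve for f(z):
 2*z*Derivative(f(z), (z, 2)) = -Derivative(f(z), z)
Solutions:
 f(z) = C1 + C2*sqrt(z)


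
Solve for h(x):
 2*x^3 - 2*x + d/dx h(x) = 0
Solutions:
 h(x) = C1 - x^4/2 + x^2


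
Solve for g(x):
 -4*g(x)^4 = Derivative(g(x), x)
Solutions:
 g(x) = (-3^(2/3) - 3*3^(1/6)*I)*(1/(C1 + 4*x))^(1/3)/6
 g(x) = (-3^(2/3) + 3*3^(1/6)*I)*(1/(C1 + 4*x))^(1/3)/6
 g(x) = (1/(C1 + 12*x))^(1/3)


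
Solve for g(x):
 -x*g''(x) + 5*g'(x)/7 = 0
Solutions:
 g(x) = C1 + C2*x^(12/7)


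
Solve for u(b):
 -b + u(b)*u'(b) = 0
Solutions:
 u(b) = -sqrt(C1 + b^2)
 u(b) = sqrt(C1 + b^2)


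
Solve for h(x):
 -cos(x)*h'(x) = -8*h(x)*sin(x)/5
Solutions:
 h(x) = C1/cos(x)^(8/5)


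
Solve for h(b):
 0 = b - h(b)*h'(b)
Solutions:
 h(b) = -sqrt(C1 + b^2)
 h(b) = sqrt(C1 + b^2)


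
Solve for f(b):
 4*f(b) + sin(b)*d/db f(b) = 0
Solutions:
 f(b) = C1*(cos(b)^2 + 2*cos(b) + 1)/(cos(b)^2 - 2*cos(b) + 1)


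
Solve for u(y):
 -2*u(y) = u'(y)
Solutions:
 u(y) = C1*exp(-2*y)


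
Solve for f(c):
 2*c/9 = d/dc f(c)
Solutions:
 f(c) = C1 + c^2/9


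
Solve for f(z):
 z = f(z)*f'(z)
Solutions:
 f(z) = -sqrt(C1 + z^2)
 f(z) = sqrt(C1 + z^2)


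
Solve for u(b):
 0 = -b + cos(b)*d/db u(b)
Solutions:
 u(b) = C1 + Integral(b/cos(b), b)


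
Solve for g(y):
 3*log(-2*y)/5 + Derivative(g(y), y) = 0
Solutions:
 g(y) = C1 - 3*y*log(-y)/5 + 3*y*(1 - log(2))/5


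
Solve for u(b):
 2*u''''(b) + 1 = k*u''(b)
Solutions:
 u(b) = C1 + C2*b + C3*exp(-sqrt(2)*b*sqrt(k)/2) + C4*exp(sqrt(2)*b*sqrt(k)/2) + b^2/(2*k)


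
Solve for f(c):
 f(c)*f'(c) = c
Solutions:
 f(c) = -sqrt(C1 + c^2)
 f(c) = sqrt(C1 + c^2)


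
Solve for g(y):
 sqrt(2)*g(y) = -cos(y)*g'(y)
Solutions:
 g(y) = C1*(sin(y) - 1)^(sqrt(2)/2)/(sin(y) + 1)^(sqrt(2)/2)


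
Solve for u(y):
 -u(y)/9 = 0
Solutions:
 u(y) = 0


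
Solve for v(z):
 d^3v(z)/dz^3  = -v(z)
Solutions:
 v(z) = C3*exp(-z) + (C1*sin(sqrt(3)*z/2) + C2*cos(sqrt(3)*z/2))*exp(z/2)


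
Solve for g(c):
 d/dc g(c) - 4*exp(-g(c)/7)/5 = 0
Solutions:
 g(c) = 7*log(C1 + 4*c/35)


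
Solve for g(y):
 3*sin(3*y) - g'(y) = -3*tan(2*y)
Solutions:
 g(y) = C1 - 3*log(cos(2*y))/2 - cos(3*y)


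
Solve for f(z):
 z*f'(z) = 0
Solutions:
 f(z) = C1


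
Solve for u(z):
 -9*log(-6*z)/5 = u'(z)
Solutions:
 u(z) = C1 - 9*z*log(-z)/5 + 9*z*(1 - log(6))/5


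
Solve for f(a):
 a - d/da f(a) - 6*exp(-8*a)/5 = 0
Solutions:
 f(a) = C1 + a^2/2 + 3*exp(-8*a)/20


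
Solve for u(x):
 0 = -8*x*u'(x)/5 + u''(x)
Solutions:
 u(x) = C1 + C2*erfi(2*sqrt(5)*x/5)


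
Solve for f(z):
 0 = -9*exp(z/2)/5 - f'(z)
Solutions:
 f(z) = C1 - 18*exp(z/2)/5


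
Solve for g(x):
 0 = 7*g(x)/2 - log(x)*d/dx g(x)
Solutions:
 g(x) = C1*exp(7*li(x)/2)


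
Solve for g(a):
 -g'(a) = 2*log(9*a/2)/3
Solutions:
 g(a) = C1 - 2*a*log(a)/3 - 2*a*log(3) + 2*a/3 + 2*a*log(6)/3


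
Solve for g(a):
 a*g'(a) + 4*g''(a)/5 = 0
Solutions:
 g(a) = C1 + C2*erf(sqrt(10)*a/4)


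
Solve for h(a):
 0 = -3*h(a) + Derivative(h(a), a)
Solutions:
 h(a) = C1*exp(3*a)


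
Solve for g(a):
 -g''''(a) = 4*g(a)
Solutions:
 g(a) = (C1*sin(a) + C2*cos(a))*exp(-a) + (C3*sin(a) + C4*cos(a))*exp(a)


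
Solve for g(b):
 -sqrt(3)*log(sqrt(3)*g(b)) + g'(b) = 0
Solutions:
 -2*sqrt(3)*Integral(1/(2*log(_y) + log(3)), (_y, g(b)))/3 = C1 - b


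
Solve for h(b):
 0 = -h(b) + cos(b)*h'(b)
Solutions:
 h(b) = C1*sqrt(sin(b) + 1)/sqrt(sin(b) - 1)


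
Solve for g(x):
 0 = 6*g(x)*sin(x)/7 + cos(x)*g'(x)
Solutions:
 g(x) = C1*cos(x)^(6/7)


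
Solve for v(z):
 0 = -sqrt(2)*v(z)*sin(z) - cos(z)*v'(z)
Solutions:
 v(z) = C1*cos(z)^(sqrt(2))


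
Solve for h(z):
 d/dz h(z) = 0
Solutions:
 h(z) = C1


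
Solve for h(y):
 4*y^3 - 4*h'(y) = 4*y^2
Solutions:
 h(y) = C1 + y^4/4 - y^3/3


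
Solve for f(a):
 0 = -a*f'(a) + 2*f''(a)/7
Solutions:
 f(a) = C1 + C2*erfi(sqrt(7)*a/2)


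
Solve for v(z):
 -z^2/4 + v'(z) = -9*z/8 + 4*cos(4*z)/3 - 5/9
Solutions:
 v(z) = C1 + z^3/12 - 9*z^2/16 - 5*z/9 + sin(4*z)/3


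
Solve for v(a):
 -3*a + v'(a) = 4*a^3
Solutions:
 v(a) = C1 + a^4 + 3*a^2/2


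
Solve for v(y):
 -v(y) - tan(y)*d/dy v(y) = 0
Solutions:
 v(y) = C1/sin(y)


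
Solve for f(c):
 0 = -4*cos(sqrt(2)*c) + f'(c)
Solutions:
 f(c) = C1 + 2*sqrt(2)*sin(sqrt(2)*c)


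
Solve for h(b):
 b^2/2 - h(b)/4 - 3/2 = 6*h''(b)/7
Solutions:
 h(b) = C1*sin(sqrt(42)*b/12) + C2*cos(sqrt(42)*b/12) + 2*b^2 - 138/7


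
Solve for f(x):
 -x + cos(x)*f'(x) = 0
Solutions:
 f(x) = C1 + Integral(x/cos(x), x)


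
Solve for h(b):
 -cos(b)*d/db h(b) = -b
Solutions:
 h(b) = C1 + Integral(b/cos(b), b)


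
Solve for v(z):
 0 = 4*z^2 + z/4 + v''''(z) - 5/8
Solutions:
 v(z) = C1 + C2*z + C3*z^2 + C4*z^3 - z^6/90 - z^5/480 + 5*z^4/192


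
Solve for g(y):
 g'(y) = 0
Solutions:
 g(y) = C1


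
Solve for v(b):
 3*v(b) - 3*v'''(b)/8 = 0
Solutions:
 v(b) = C3*exp(2*b) + (C1*sin(sqrt(3)*b) + C2*cos(sqrt(3)*b))*exp(-b)


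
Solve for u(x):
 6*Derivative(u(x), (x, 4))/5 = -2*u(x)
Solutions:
 u(x) = (C1*sin(sqrt(2)*3^(3/4)*5^(1/4)*x/6) + C2*cos(sqrt(2)*3^(3/4)*5^(1/4)*x/6))*exp(-sqrt(2)*3^(3/4)*5^(1/4)*x/6) + (C3*sin(sqrt(2)*3^(3/4)*5^(1/4)*x/6) + C4*cos(sqrt(2)*3^(3/4)*5^(1/4)*x/6))*exp(sqrt(2)*3^(3/4)*5^(1/4)*x/6)


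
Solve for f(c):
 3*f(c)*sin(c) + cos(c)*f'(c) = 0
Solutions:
 f(c) = C1*cos(c)^3


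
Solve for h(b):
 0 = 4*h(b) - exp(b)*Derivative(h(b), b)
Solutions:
 h(b) = C1*exp(-4*exp(-b))


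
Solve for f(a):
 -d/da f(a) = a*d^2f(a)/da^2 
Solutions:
 f(a) = C1 + C2*log(a)


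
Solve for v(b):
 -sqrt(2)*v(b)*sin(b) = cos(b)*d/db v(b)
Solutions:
 v(b) = C1*cos(b)^(sqrt(2))


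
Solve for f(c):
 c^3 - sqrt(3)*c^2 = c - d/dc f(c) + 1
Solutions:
 f(c) = C1 - c^4/4 + sqrt(3)*c^3/3 + c^2/2 + c


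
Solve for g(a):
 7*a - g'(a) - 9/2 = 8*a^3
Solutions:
 g(a) = C1 - 2*a^4 + 7*a^2/2 - 9*a/2


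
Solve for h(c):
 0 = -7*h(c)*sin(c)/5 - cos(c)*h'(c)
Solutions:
 h(c) = C1*cos(c)^(7/5)


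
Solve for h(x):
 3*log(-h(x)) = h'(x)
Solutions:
 -li(-h(x)) = C1 + 3*x


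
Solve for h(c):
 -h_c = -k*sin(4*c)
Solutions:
 h(c) = C1 - k*cos(4*c)/4


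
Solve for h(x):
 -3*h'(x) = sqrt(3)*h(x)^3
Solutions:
 h(x) = -sqrt(6)*sqrt(-1/(C1 - sqrt(3)*x))/2
 h(x) = sqrt(6)*sqrt(-1/(C1 - sqrt(3)*x))/2


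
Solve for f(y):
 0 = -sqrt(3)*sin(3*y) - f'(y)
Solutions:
 f(y) = C1 + sqrt(3)*cos(3*y)/3


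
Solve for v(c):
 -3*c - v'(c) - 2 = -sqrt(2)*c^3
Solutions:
 v(c) = C1 + sqrt(2)*c^4/4 - 3*c^2/2 - 2*c


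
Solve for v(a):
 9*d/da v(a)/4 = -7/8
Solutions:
 v(a) = C1 - 7*a/18


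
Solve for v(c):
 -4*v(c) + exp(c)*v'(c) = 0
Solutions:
 v(c) = C1*exp(-4*exp(-c))


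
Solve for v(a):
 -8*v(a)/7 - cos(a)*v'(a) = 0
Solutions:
 v(a) = C1*(sin(a) - 1)^(4/7)/(sin(a) + 1)^(4/7)


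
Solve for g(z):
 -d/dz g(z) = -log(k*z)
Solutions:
 g(z) = C1 + z*log(k*z) - z


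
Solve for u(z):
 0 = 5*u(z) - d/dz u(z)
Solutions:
 u(z) = C1*exp(5*z)


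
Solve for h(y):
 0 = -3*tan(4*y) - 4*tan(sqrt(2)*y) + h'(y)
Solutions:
 h(y) = C1 - 3*log(cos(4*y))/4 - 2*sqrt(2)*log(cos(sqrt(2)*y))


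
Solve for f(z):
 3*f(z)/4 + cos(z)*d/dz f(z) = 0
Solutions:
 f(z) = C1*(sin(z) - 1)^(3/8)/(sin(z) + 1)^(3/8)


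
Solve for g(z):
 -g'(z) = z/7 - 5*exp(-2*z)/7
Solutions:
 g(z) = C1 - z^2/14 - 5*exp(-2*z)/14


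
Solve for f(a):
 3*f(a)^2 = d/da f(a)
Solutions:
 f(a) = -1/(C1 + 3*a)


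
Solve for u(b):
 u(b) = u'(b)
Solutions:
 u(b) = C1*exp(b)


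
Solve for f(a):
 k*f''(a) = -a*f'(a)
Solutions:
 f(a) = C1 + C2*sqrt(k)*erf(sqrt(2)*a*sqrt(1/k)/2)


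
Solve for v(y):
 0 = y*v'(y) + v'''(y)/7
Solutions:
 v(y) = C1 + Integral(C2*airyai(-7^(1/3)*y) + C3*airybi(-7^(1/3)*y), y)


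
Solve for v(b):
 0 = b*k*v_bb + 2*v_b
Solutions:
 v(b) = C1 + b^(((re(k) - 2)*re(k) + im(k)^2)/(re(k)^2 + im(k)^2))*(C2*sin(2*log(b)*Abs(im(k))/(re(k)^2 + im(k)^2)) + C3*cos(2*log(b)*im(k)/(re(k)^2 + im(k)^2)))


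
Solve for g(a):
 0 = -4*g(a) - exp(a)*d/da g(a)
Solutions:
 g(a) = C1*exp(4*exp(-a))


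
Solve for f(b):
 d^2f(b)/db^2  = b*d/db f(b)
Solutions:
 f(b) = C1 + C2*erfi(sqrt(2)*b/2)


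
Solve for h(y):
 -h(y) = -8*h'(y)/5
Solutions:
 h(y) = C1*exp(5*y/8)


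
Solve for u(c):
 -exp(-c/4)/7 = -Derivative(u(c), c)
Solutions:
 u(c) = C1 - 4*exp(-c/4)/7


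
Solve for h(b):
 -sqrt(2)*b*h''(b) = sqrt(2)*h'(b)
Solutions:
 h(b) = C1 + C2*log(b)


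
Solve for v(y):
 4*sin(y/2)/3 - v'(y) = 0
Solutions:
 v(y) = C1 - 8*cos(y/2)/3


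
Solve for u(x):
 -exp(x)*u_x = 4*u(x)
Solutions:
 u(x) = C1*exp(4*exp(-x))


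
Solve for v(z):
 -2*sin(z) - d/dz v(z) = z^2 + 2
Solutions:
 v(z) = C1 - z^3/3 - 2*z + 2*cos(z)


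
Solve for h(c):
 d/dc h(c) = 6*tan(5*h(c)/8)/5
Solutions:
 h(c) = -8*asin(C1*exp(3*c/4))/5 + 8*pi/5
 h(c) = 8*asin(C1*exp(3*c/4))/5


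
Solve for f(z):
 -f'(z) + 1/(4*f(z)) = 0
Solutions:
 f(z) = -sqrt(C1 + 2*z)/2
 f(z) = sqrt(C1 + 2*z)/2


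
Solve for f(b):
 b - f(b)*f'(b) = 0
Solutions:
 f(b) = -sqrt(C1 + b^2)
 f(b) = sqrt(C1 + b^2)


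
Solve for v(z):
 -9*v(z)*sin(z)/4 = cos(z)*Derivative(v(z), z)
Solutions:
 v(z) = C1*cos(z)^(9/4)


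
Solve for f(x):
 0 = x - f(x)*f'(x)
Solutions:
 f(x) = -sqrt(C1 + x^2)
 f(x) = sqrt(C1 + x^2)


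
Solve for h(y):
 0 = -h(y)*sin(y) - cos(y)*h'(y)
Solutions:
 h(y) = C1*cos(y)


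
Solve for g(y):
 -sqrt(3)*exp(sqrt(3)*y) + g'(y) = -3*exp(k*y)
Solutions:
 g(y) = C1 + exp(sqrt(3)*y) - 3*exp(k*y)/k


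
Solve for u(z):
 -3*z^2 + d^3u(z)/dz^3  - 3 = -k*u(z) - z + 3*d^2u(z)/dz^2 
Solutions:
 u(z) = C1*exp(z*(-(k/2 + sqrt((k - 2)^2 - 4)/2 - 1)^(1/3) + 1 - 1/(k/2 + sqrt((k - 2)^2 - 4)/2 - 1)^(1/3))) + C2*exp(z*((k/2 + sqrt((k - 2)^2 - 4)/2 - 1)^(1/3)/2 - sqrt(3)*I*(k/2 + sqrt((k - 2)^2 - 4)/2 - 1)^(1/3)/2 + 1 - 2/((-1 + sqrt(3)*I)*(k/2 + sqrt((k - 2)^2 - 4)/2 - 1)^(1/3)))) + C3*exp(z*((k/2 + sqrt((k - 2)^2 - 4)/2 - 1)^(1/3)/2 + sqrt(3)*I*(k/2 + sqrt((k - 2)^2 - 4)/2 - 1)^(1/3)/2 + 1 + 2/((1 + sqrt(3)*I)*(k/2 + sqrt((k - 2)^2 - 4)/2 - 1)^(1/3)))) + 3*z^2/k - z/k + 3/k + 18/k^2


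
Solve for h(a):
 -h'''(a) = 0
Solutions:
 h(a) = C1 + C2*a + C3*a^2


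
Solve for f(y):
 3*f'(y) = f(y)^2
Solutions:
 f(y) = -3/(C1 + y)


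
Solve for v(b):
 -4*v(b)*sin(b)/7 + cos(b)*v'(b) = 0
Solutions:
 v(b) = C1/cos(b)^(4/7)


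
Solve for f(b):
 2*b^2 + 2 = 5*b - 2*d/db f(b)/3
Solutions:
 f(b) = C1 - b^3 + 15*b^2/4 - 3*b


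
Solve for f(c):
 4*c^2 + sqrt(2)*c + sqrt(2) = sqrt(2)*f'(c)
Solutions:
 f(c) = C1 + 2*sqrt(2)*c^3/3 + c^2/2 + c


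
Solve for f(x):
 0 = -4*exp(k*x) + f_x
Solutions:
 f(x) = C1 + 4*exp(k*x)/k


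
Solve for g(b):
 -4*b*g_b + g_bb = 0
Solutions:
 g(b) = C1 + C2*erfi(sqrt(2)*b)


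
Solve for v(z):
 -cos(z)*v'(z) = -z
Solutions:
 v(z) = C1 + Integral(z/cos(z), z)


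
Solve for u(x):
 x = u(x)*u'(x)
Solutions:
 u(x) = -sqrt(C1 + x^2)
 u(x) = sqrt(C1 + x^2)


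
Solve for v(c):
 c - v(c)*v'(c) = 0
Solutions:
 v(c) = -sqrt(C1 + c^2)
 v(c) = sqrt(C1 + c^2)


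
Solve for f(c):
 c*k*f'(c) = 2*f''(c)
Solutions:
 f(c) = Piecewise((-sqrt(pi)*C1*erf(c*sqrt(-k)/2)/sqrt(-k) - C2, (k > 0) | (k < 0)), (-C1*c - C2, True))


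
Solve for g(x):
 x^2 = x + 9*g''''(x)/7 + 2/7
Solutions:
 g(x) = C1 + C2*x + C3*x^2 + C4*x^3 + 7*x^6/3240 - 7*x^5/1080 - x^4/108


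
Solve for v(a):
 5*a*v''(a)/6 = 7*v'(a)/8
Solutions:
 v(a) = C1 + C2*a^(41/20)


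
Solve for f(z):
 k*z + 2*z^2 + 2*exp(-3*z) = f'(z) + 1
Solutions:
 f(z) = C1 + k*z^2/2 + 2*z^3/3 - z - 2*exp(-3*z)/3


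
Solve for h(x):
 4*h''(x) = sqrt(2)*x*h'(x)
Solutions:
 h(x) = C1 + C2*erfi(2^(3/4)*x/4)


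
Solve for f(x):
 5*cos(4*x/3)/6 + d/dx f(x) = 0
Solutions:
 f(x) = C1 - 5*sin(4*x/3)/8


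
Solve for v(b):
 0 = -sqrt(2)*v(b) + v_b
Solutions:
 v(b) = C1*exp(sqrt(2)*b)


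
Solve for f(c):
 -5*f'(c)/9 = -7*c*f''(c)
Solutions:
 f(c) = C1 + C2*c^(68/63)


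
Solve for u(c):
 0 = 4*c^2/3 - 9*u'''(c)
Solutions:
 u(c) = C1 + C2*c + C3*c^2 + c^5/405


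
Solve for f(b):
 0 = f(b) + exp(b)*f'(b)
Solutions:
 f(b) = C1*exp(exp(-b))


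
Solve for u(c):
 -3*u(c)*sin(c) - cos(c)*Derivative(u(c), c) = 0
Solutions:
 u(c) = C1*cos(c)^3


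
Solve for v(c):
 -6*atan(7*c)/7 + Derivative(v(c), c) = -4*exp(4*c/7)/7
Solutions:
 v(c) = C1 + 6*c*atan(7*c)/7 - exp(4*c/7) - 3*log(49*c^2 + 1)/49


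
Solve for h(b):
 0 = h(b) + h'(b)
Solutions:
 h(b) = C1*exp(-b)


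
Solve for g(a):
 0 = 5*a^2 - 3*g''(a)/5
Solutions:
 g(a) = C1 + C2*a + 25*a^4/36


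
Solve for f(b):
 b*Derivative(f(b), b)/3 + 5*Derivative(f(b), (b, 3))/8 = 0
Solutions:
 f(b) = C1 + Integral(C2*airyai(-2*15^(2/3)*b/15) + C3*airybi(-2*15^(2/3)*b/15), b)


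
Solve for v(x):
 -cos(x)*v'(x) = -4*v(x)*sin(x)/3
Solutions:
 v(x) = C1/cos(x)^(4/3)


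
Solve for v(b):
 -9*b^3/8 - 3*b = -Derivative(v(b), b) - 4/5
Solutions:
 v(b) = C1 + 9*b^4/32 + 3*b^2/2 - 4*b/5


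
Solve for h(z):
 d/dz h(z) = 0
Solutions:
 h(z) = C1


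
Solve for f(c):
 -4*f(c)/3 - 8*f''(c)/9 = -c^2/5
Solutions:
 f(c) = C1*sin(sqrt(6)*c/2) + C2*cos(sqrt(6)*c/2) + 3*c^2/20 - 1/5


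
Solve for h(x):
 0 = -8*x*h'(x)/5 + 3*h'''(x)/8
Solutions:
 h(x) = C1 + Integral(C2*airyai(4*15^(2/3)*x/15) + C3*airybi(4*15^(2/3)*x/15), x)


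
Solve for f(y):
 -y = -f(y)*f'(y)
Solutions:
 f(y) = -sqrt(C1 + y^2)
 f(y) = sqrt(C1 + y^2)


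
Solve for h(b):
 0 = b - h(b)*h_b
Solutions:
 h(b) = -sqrt(C1 + b^2)
 h(b) = sqrt(C1 + b^2)


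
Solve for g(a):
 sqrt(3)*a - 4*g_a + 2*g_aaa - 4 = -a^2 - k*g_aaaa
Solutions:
 g(a) = C1 + C2*exp(-a*(2^(1/3)*(sqrt(((-27 + 4/k^2)^2 - 16/k^4)/k^2) - 27/k + 4/k^3)^(1/3) + 2/k + 2*2^(2/3)/(k^2*(sqrt(((-27 + 4/k^2)^2 - 16/k^4)/k^2) - 27/k + 4/k^3)^(1/3)))/3) + C3*exp(a*(2^(1/3)*(sqrt(((-27 + 4/k^2)^2 - 16/k^4)/k^2) - 27/k + 4/k^3)^(1/3) - 2^(1/3)*sqrt(3)*I*(sqrt(((-27 + 4/k^2)^2 - 16/k^4)/k^2) - 27/k + 4/k^3)^(1/3) - 4/k - 8*2^(2/3)/(k^2*(-1 + sqrt(3)*I)*(sqrt(((-27 + 4/k^2)^2 - 16/k^4)/k^2) - 27/k + 4/k^3)^(1/3)))/6) + C4*exp(a*(2^(1/3)*(sqrt(((-27 + 4/k^2)^2 - 16/k^4)/k^2) - 27/k + 4/k^3)^(1/3) + 2^(1/3)*sqrt(3)*I*(sqrt(((-27 + 4/k^2)^2 - 16/k^4)/k^2) - 27/k + 4/k^3)^(1/3) - 4/k + 8*2^(2/3)/(k^2*(1 + sqrt(3)*I)*(sqrt(((-27 + 4/k^2)^2 - 16/k^4)/k^2) - 27/k + 4/k^3)^(1/3)))/6) + a^3/12 + sqrt(3)*a^2/8 - 3*a/4


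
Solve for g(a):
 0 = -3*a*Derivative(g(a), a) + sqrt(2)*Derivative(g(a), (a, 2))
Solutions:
 g(a) = C1 + C2*erfi(2^(1/4)*sqrt(3)*a/2)


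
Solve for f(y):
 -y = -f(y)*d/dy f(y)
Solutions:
 f(y) = -sqrt(C1 + y^2)
 f(y) = sqrt(C1 + y^2)


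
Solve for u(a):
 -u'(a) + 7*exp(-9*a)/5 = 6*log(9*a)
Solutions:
 u(a) = C1 - 6*a*log(a) + 6*a*(1 - 2*log(3)) - 7*exp(-9*a)/45


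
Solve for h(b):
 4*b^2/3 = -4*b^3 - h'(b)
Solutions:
 h(b) = C1 - b^4 - 4*b^3/9


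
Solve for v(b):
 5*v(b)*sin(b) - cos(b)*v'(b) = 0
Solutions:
 v(b) = C1/cos(b)^5


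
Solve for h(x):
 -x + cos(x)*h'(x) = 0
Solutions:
 h(x) = C1 + Integral(x/cos(x), x)


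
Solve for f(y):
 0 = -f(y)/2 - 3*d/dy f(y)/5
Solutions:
 f(y) = C1*exp(-5*y/6)


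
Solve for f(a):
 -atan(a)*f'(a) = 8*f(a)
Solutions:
 f(a) = C1*exp(-8*Integral(1/atan(a), a))


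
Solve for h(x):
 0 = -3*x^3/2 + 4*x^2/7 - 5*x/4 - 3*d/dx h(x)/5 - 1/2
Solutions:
 h(x) = C1 - 5*x^4/8 + 20*x^3/63 - 25*x^2/24 - 5*x/6


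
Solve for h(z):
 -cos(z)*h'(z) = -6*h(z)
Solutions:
 h(z) = C1*(sin(z)^3 + 3*sin(z)^2 + 3*sin(z) + 1)/(sin(z)^3 - 3*sin(z)^2 + 3*sin(z) - 1)


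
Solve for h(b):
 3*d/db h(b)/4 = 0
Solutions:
 h(b) = C1


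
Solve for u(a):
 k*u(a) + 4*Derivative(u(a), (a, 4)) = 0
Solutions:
 u(a) = C1*exp(-sqrt(2)*a*(-k)^(1/4)/2) + C2*exp(sqrt(2)*a*(-k)^(1/4)/2) + C3*exp(-sqrt(2)*I*a*(-k)^(1/4)/2) + C4*exp(sqrt(2)*I*a*(-k)^(1/4)/2)


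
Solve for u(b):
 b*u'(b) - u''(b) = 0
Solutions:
 u(b) = C1 + C2*erfi(sqrt(2)*b/2)


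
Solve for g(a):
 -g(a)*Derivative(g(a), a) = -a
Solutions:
 g(a) = -sqrt(C1 + a^2)
 g(a) = sqrt(C1 + a^2)


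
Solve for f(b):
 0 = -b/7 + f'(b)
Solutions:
 f(b) = C1 + b^2/14


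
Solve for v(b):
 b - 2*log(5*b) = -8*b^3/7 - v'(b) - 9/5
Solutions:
 v(b) = C1 - 2*b^4/7 - b^2/2 + 2*b*log(b) - 19*b/5 + 2*b*log(5)


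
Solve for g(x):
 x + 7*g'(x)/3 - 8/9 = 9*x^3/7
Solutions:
 g(x) = C1 + 27*x^4/196 - 3*x^2/14 + 8*x/21


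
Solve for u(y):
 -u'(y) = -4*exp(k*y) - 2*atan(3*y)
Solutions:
 u(y) = C1 + 2*y*atan(3*y) + 4*Piecewise((exp(k*y)/k, Ne(k, 0)), (y, True)) - log(9*y^2 + 1)/3


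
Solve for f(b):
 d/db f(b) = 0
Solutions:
 f(b) = C1


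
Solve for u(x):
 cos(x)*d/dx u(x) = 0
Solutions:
 u(x) = C1


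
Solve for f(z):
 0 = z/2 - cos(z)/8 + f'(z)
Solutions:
 f(z) = C1 - z^2/4 + sin(z)/8


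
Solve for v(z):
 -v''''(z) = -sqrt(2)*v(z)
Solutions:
 v(z) = C1*exp(-2^(1/8)*z) + C2*exp(2^(1/8)*z) + C3*sin(2^(1/8)*z) + C4*cos(2^(1/8)*z)


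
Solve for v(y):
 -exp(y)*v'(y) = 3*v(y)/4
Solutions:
 v(y) = C1*exp(3*exp(-y)/4)


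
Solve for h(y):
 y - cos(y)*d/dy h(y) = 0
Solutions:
 h(y) = C1 + Integral(y/cos(y), y)


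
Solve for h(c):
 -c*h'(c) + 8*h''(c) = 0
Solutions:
 h(c) = C1 + C2*erfi(c/4)


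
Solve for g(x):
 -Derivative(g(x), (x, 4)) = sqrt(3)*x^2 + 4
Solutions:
 g(x) = C1 + C2*x + C3*x^2 + C4*x^3 - sqrt(3)*x^6/360 - x^4/6


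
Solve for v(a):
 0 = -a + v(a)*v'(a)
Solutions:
 v(a) = -sqrt(C1 + a^2)
 v(a) = sqrt(C1 + a^2)


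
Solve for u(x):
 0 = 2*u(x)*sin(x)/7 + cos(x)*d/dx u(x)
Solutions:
 u(x) = C1*cos(x)^(2/7)


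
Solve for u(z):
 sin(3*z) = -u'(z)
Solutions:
 u(z) = C1 + cos(3*z)/3


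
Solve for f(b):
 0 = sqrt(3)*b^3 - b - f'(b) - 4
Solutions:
 f(b) = C1 + sqrt(3)*b^4/4 - b^2/2 - 4*b


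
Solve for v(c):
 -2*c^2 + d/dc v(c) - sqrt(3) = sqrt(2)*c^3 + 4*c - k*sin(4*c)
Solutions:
 v(c) = C1 + sqrt(2)*c^4/4 + 2*c^3/3 + 2*c^2 + sqrt(3)*c + k*cos(4*c)/4


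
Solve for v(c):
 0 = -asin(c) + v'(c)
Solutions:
 v(c) = C1 + c*asin(c) + sqrt(1 - c^2)


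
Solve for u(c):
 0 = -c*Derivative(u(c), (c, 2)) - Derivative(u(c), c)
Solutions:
 u(c) = C1 + C2*log(c)


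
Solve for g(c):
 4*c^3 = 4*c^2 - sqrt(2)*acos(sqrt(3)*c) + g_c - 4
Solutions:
 g(c) = C1 + c^4 - 4*c^3/3 + 4*c + sqrt(2)*(c*acos(sqrt(3)*c) - sqrt(3)*sqrt(1 - 3*c^2)/3)


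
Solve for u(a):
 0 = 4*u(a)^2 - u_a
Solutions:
 u(a) = -1/(C1 + 4*a)


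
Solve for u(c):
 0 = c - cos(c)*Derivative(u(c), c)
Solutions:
 u(c) = C1 + Integral(c/cos(c), c)


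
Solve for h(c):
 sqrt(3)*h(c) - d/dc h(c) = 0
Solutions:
 h(c) = C1*exp(sqrt(3)*c)


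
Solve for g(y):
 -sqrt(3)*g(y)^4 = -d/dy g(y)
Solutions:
 g(y) = (-1/(C1 + 3*sqrt(3)*y))^(1/3)
 g(y) = (-1/(C1 + sqrt(3)*y))^(1/3)*(-3^(2/3) - 3*3^(1/6)*I)/6
 g(y) = (-1/(C1 + sqrt(3)*y))^(1/3)*(-3^(2/3) + 3*3^(1/6)*I)/6


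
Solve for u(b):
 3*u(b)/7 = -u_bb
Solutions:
 u(b) = C1*sin(sqrt(21)*b/7) + C2*cos(sqrt(21)*b/7)


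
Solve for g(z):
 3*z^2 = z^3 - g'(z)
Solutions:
 g(z) = C1 + z^4/4 - z^3


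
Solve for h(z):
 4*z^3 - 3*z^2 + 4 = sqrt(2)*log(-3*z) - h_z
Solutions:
 h(z) = C1 - z^4 + z^3 + sqrt(2)*z*log(-z) + z*(-4 - sqrt(2) + sqrt(2)*log(3))


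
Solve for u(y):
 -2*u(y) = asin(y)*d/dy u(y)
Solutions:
 u(y) = C1*exp(-2*Integral(1/asin(y), y))


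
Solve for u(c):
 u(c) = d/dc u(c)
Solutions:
 u(c) = C1*exp(c)


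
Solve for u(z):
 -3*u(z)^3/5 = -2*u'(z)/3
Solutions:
 u(z) = -sqrt(5)*sqrt(-1/(C1 + 9*z))
 u(z) = sqrt(5)*sqrt(-1/(C1 + 9*z))


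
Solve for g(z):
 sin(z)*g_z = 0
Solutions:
 g(z) = C1


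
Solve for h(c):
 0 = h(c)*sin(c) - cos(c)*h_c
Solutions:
 h(c) = C1/cos(c)


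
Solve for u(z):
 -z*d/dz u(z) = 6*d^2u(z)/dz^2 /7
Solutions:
 u(z) = C1 + C2*erf(sqrt(21)*z/6)


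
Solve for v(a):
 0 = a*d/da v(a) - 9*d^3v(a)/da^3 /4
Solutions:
 v(a) = C1 + Integral(C2*airyai(2^(2/3)*3^(1/3)*a/3) + C3*airybi(2^(2/3)*3^(1/3)*a/3), a)


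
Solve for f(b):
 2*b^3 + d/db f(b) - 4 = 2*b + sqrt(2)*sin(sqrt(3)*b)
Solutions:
 f(b) = C1 - b^4/2 + b^2 + 4*b - sqrt(6)*cos(sqrt(3)*b)/3


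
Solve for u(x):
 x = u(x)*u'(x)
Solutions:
 u(x) = -sqrt(C1 + x^2)
 u(x) = sqrt(C1 + x^2)


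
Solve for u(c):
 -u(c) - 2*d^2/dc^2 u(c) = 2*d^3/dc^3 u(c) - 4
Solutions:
 u(c) = C1*exp(c*(-4 + 2*2^(2/3)/(3*sqrt(105) + 31)^(1/3) + 2^(1/3)*(3*sqrt(105) + 31)^(1/3))/12)*sin(2^(1/3)*sqrt(3)*c*(-(3*sqrt(105) + 31)^(1/3) + 2*2^(1/3)/(3*sqrt(105) + 31)^(1/3))/12) + C2*exp(c*(-4 + 2*2^(2/3)/(3*sqrt(105) + 31)^(1/3) + 2^(1/3)*(3*sqrt(105) + 31)^(1/3))/12)*cos(2^(1/3)*sqrt(3)*c*(-(3*sqrt(105) + 31)^(1/3) + 2*2^(1/3)/(3*sqrt(105) + 31)^(1/3))/12) + C3*exp(-c*(2*2^(2/3)/(3*sqrt(105) + 31)^(1/3) + 2 + 2^(1/3)*(3*sqrt(105) + 31)^(1/3))/6) + 4


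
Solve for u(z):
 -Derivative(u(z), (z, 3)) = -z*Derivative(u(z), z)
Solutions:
 u(z) = C1 + Integral(C2*airyai(z) + C3*airybi(z), z)


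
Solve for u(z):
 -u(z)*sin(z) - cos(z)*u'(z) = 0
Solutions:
 u(z) = C1*cos(z)


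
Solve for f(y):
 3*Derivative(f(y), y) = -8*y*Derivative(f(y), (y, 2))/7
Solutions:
 f(y) = C1 + C2/y^(13/8)


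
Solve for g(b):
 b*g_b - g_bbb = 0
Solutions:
 g(b) = C1 + Integral(C2*airyai(b) + C3*airybi(b), b)


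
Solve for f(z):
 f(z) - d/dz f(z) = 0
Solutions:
 f(z) = C1*exp(z)


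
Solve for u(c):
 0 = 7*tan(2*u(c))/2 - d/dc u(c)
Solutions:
 u(c) = -asin(C1*exp(7*c))/2 + pi/2
 u(c) = asin(C1*exp(7*c))/2


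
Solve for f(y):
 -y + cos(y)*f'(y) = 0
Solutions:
 f(y) = C1 + Integral(y/cos(y), y)


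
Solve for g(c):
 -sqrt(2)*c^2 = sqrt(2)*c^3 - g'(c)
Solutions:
 g(c) = C1 + sqrt(2)*c^4/4 + sqrt(2)*c^3/3


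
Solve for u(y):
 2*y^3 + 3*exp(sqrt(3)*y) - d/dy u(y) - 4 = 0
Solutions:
 u(y) = C1 + y^4/2 - 4*y + sqrt(3)*exp(sqrt(3)*y)


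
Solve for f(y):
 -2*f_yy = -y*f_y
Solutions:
 f(y) = C1 + C2*erfi(y/2)


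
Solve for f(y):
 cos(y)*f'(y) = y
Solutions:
 f(y) = C1 + Integral(y/cos(y), y)


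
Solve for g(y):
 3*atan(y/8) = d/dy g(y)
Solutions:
 g(y) = C1 + 3*y*atan(y/8) - 12*log(y^2 + 64)


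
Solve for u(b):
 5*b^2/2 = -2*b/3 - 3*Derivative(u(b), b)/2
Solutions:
 u(b) = C1 - 5*b^3/9 - 2*b^2/9


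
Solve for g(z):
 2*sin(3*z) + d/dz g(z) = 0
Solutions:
 g(z) = C1 + 2*cos(3*z)/3


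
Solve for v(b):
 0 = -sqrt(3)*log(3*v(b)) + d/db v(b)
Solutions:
 -sqrt(3)*Integral(1/(log(_y) + log(3)), (_y, v(b)))/3 = C1 - b


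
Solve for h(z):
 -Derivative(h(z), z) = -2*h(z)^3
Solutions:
 h(z) = -sqrt(2)*sqrt(-1/(C1 + 2*z))/2
 h(z) = sqrt(2)*sqrt(-1/(C1 + 2*z))/2


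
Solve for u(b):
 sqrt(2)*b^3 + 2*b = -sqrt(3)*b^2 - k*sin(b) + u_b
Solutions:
 u(b) = C1 + sqrt(2)*b^4/4 + sqrt(3)*b^3/3 + b^2 - k*cos(b)


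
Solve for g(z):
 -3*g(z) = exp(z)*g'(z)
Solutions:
 g(z) = C1*exp(3*exp(-z))


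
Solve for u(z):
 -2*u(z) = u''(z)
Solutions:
 u(z) = C1*sin(sqrt(2)*z) + C2*cos(sqrt(2)*z)


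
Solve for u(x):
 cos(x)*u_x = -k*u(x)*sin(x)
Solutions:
 u(x) = C1*exp(k*log(cos(x)))


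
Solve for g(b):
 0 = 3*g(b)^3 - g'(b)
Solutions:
 g(b) = -sqrt(2)*sqrt(-1/(C1 + 3*b))/2
 g(b) = sqrt(2)*sqrt(-1/(C1 + 3*b))/2


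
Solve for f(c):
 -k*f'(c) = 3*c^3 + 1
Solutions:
 f(c) = C1 - 3*c^4/(4*k) - c/k


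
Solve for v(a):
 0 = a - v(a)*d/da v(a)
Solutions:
 v(a) = -sqrt(C1 + a^2)
 v(a) = sqrt(C1 + a^2)


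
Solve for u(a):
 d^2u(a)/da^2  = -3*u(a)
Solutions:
 u(a) = C1*sin(sqrt(3)*a) + C2*cos(sqrt(3)*a)


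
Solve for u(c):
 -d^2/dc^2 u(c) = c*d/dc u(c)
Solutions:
 u(c) = C1 + C2*erf(sqrt(2)*c/2)


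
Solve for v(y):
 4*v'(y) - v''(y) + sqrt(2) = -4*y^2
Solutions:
 v(y) = C1 + C2*exp(4*y) - y^3/3 - y^2/4 - sqrt(2)*y/4 - y/8


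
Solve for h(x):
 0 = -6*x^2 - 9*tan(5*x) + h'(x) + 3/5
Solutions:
 h(x) = C1 + 2*x^3 - 3*x/5 - 9*log(cos(5*x))/5


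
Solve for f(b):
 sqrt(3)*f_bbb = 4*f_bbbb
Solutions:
 f(b) = C1 + C2*b + C3*b^2 + C4*exp(sqrt(3)*b/4)


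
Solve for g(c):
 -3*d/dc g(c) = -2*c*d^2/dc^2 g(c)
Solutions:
 g(c) = C1 + C2*c^(5/2)


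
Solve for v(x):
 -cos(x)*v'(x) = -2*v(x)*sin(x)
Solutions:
 v(x) = C1/cos(x)^2


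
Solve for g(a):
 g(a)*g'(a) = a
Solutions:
 g(a) = -sqrt(C1 + a^2)
 g(a) = sqrt(C1 + a^2)


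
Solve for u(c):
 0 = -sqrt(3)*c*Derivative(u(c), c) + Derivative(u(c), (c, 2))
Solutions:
 u(c) = C1 + C2*erfi(sqrt(2)*3^(1/4)*c/2)


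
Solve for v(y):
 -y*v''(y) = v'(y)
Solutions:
 v(y) = C1 + C2*log(y)


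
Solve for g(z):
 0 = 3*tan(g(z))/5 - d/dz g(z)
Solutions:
 g(z) = pi - asin(C1*exp(3*z/5))
 g(z) = asin(C1*exp(3*z/5))


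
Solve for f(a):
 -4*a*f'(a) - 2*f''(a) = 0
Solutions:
 f(a) = C1 + C2*erf(a)


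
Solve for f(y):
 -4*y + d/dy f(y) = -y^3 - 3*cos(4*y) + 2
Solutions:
 f(y) = C1 - y^4/4 + 2*y^2 + 2*y - 3*sin(4*y)/4


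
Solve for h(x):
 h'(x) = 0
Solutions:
 h(x) = C1


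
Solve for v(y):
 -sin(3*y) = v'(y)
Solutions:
 v(y) = C1 + cos(3*y)/3


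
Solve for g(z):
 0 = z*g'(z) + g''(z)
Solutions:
 g(z) = C1 + C2*erf(sqrt(2)*z/2)


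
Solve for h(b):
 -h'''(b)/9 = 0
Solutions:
 h(b) = C1 + C2*b + C3*b^2


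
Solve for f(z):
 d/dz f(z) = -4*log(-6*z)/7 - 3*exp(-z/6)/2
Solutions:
 f(z) = C1 - 4*z*log(-z)/7 + 4*z*(1 - log(6))/7 + 9*exp(-z/6)


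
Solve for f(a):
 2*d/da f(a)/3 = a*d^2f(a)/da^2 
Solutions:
 f(a) = C1 + C2*a^(5/3)


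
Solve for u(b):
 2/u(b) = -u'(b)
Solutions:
 u(b) = -sqrt(C1 - 4*b)
 u(b) = sqrt(C1 - 4*b)


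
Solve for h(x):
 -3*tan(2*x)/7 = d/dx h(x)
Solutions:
 h(x) = C1 + 3*log(cos(2*x))/14


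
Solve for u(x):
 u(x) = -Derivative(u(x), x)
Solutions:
 u(x) = C1*exp(-x)


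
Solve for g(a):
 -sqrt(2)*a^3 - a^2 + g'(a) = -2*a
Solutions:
 g(a) = C1 + sqrt(2)*a^4/4 + a^3/3 - a^2


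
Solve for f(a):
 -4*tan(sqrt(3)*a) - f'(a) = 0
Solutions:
 f(a) = C1 + 4*sqrt(3)*log(cos(sqrt(3)*a))/3


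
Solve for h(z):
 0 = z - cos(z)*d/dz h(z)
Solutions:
 h(z) = C1 + Integral(z/cos(z), z)


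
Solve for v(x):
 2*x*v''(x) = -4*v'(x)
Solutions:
 v(x) = C1 + C2/x


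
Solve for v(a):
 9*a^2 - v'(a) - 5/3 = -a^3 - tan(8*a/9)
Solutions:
 v(a) = C1 + a^4/4 + 3*a^3 - 5*a/3 - 9*log(cos(8*a/9))/8


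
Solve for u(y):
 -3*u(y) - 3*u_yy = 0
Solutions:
 u(y) = C1*sin(y) + C2*cos(y)


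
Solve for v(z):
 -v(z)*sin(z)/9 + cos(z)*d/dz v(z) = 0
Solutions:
 v(z) = C1/cos(z)^(1/9)


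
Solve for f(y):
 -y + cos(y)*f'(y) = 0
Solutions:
 f(y) = C1 + Integral(y/cos(y), y)


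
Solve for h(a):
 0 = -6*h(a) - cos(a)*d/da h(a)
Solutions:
 h(a) = C1*(sin(a)^3 - 3*sin(a)^2 + 3*sin(a) - 1)/(sin(a)^3 + 3*sin(a)^2 + 3*sin(a) + 1)


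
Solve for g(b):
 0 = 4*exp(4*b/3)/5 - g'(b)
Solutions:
 g(b) = C1 + 3*exp(4*b/3)/5


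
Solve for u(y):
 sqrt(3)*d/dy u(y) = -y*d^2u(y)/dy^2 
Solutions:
 u(y) = C1 + C2*y^(1 - sqrt(3))


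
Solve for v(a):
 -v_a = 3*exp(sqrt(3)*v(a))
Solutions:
 v(a) = sqrt(3)*(2*log(1/(C1 + 3*a)) - log(3))/6


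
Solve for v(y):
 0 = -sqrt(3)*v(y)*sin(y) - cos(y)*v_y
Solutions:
 v(y) = C1*cos(y)^(sqrt(3))


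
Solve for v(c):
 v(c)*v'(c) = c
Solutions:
 v(c) = -sqrt(C1 + c^2)
 v(c) = sqrt(C1 + c^2)


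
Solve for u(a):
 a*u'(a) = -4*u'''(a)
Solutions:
 u(a) = C1 + Integral(C2*airyai(-2^(1/3)*a/2) + C3*airybi(-2^(1/3)*a/2), a)


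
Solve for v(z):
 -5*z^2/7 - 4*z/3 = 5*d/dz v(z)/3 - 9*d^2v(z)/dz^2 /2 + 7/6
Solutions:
 v(z) = C1 + C2*exp(10*z/27) - z^3/7 - 109*z^2/70 - 1594*z/175


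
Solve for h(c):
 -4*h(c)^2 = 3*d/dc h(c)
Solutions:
 h(c) = 3/(C1 + 4*c)


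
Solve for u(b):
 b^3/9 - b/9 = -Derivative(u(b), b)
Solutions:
 u(b) = C1 - b^4/36 + b^2/18


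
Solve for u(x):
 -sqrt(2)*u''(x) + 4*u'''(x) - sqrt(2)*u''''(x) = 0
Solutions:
 u(x) = C1 + C2*x + C3*exp(x*(-1 + sqrt(2))) + C4*exp(x*(1 + sqrt(2)))


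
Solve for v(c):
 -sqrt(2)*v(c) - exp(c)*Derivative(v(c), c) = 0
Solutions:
 v(c) = C1*exp(sqrt(2)*exp(-c))


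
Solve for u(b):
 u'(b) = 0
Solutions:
 u(b) = C1


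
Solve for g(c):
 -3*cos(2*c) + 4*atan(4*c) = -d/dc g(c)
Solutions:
 g(c) = C1 - 4*c*atan(4*c) + log(16*c^2 + 1)/2 + 3*sin(2*c)/2


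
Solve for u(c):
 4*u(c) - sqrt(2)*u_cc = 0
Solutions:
 u(c) = C1*exp(-2^(3/4)*c) + C2*exp(2^(3/4)*c)


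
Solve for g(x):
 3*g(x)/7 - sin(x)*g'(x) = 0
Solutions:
 g(x) = C1*(cos(x) - 1)^(3/14)/(cos(x) + 1)^(3/14)


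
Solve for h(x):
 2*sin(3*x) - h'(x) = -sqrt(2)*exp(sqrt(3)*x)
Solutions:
 h(x) = C1 + sqrt(6)*exp(sqrt(3)*x)/3 - 2*cos(3*x)/3


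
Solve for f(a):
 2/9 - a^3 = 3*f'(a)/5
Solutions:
 f(a) = C1 - 5*a^4/12 + 10*a/27


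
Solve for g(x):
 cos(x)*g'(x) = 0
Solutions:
 g(x) = C1


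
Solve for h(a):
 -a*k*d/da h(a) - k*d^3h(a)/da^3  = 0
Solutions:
 h(a) = C1 + Integral(C2*airyai(-a) + C3*airybi(-a), a)


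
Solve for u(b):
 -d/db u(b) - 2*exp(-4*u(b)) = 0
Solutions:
 u(b) = log(-I*(C1 - 8*b)^(1/4))
 u(b) = log(I*(C1 - 8*b)^(1/4))
 u(b) = log(-(C1 - 8*b)^(1/4))
 u(b) = log(C1 - 8*b)/4


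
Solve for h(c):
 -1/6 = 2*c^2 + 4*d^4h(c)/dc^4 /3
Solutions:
 h(c) = C1 + C2*c + C3*c^2 + C4*c^3 - c^6/240 - c^4/192


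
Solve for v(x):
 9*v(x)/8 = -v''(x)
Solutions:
 v(x) = C1*sin(3*sqrt(2)*x/4) + C2*cos(3*sqrt(2)*x/4)


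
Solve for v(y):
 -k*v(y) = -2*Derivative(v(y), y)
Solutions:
 v(y) = C1*exp(k*y/2)


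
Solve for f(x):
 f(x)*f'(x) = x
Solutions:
 f(x) = -sqrt(C1 + x^2)
 f(x) = sqrt(C1 + x^2)


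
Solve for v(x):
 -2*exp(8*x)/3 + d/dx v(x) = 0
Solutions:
 v(x) = C1 + exp(8*x)/12


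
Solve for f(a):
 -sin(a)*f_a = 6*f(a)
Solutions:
 f(a) = C1*(cos(a)^3 + 3*cos(a)^2 + 3*cos(a) + 1)/(cos(a)^3 - 3*cos(a)^2 + 3*cos(a) - 1)


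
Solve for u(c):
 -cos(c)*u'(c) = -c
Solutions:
 u(c) = C1 + Integral(c/cos(c), c)


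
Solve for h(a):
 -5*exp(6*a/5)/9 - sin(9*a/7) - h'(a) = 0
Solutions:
 h(a) = C1 - 25*exp(6*a/5)/54 + 7*cos(9*a/7)/9


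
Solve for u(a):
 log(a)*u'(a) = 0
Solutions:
 u(a) = C1


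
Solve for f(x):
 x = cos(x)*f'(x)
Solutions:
 f(x) = C1 + Integral(x/cos(x), x)


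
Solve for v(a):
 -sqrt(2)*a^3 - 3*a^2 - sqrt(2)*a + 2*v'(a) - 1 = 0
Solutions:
 v(a) = C1 + sqrt(2)*a^4/8 + a^3/2 + sqrt(2)*a^2/4 + a/2


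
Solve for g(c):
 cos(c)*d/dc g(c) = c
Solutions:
 g(c) = C1 + Integral(c/cos(c), c)


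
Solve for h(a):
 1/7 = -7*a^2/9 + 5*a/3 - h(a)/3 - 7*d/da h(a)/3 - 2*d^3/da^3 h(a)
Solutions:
 h(a) = C1*exp(-2^(1/3)*a*(-(9 + sqrt(767))^(1/3) + 7*2^(1/3)/(9 + sqrt(767))^(1/3))/12)*sin(2^(1/3)*sqrt(3)*a*(7*2^(1/3)/(9 + sqrt(767))^(1/3) + (9 + sqrt(767))^(1/3))/12) + C2*exp(-2^(1/3)*a*(-(9 + sqrt(767))^(1/3) + 7*2^(1/3)/(9 + sqrt(767))^(1/3))/12)*cos(2^(1/3)*sqrt(3)*a*(7*2^(1/3)/(9 + sqrt(767))^(1/3) + (9 + sqrt(767))^(1/3))/12) + C3*exp(2^(1/3)*a*(-(9 + sqrt(767))^(1/3) + 7*2^(1/3)/(9 + sqrt(767))^(1/3))/6) - 7*a^2/3 + 113*a/3 - 5546/21


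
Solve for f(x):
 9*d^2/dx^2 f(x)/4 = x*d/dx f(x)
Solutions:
 f(x) = C1 + C2*erfi(sqrt(2)*x/3)


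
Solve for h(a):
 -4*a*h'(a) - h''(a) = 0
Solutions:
 h(a) = C1 + C2*erf(sqrt(2)*a)


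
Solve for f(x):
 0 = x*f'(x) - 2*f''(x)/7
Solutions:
 f(x) = C1 + C2*erfi(sqrt(7)*x/2)


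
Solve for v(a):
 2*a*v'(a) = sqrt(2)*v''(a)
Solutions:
 v(a) = C1 + C2*erfi(2^(3/4)*a/2)


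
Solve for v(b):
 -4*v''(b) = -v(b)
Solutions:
 v(b) = C1*exp(-b/2) + C2*exp(b/2)


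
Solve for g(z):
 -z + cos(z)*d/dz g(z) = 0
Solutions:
 g(z) = C1 + Integral(z/cos(z), z)


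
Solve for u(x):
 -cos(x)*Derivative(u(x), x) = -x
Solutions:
 u(x) = C1 + Integral(x/cos(x), x)


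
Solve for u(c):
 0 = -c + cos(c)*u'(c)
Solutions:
 u(c) = C1 + Integral(c/cos(c), c)


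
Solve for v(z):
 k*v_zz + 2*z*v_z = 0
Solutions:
 v(z) = C1 + C2*sqrt(k)*erf(z*sqrt(1/k))


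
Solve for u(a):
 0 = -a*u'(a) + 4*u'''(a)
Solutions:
 u(a) = C1 + Integral(C2*airyai(2^(1/3)*a/2) + C3*airybi(2^(1/3)*a/2), a)


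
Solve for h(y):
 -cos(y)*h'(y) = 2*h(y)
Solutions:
 h(y) = C1*(sin(y) - 1)/(sin(y) + 1)


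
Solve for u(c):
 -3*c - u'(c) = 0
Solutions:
 u(c) = C1 - 3*c^2/2


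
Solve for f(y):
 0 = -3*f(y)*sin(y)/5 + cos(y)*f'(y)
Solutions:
 f(y) = C1/cos(y)^(3/5)
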